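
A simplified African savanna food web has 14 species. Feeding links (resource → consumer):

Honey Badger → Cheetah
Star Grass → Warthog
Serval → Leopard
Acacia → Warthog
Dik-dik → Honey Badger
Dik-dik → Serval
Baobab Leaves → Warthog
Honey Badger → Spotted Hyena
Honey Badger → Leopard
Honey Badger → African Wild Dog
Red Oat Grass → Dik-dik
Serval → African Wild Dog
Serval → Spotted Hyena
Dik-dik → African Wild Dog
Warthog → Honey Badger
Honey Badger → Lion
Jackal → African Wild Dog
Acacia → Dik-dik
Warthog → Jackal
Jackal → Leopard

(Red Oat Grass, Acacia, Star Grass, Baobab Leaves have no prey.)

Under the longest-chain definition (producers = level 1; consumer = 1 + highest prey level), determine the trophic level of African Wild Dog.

Red Oat Grass is a producer → level 1.
Dik-dik eats Red Oat Grass (level 1); other prey at levels: Acacia 1 → level 2.
Serval eats Dik-dik → level 3.
African Wild Dog eats Serval (level 3); other prey at levels: Dik-dik 2, Honey Badger 3, Jackal 3 → level 4.

Trophic level 4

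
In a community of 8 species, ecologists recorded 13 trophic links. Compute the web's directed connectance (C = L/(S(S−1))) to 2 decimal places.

C = 0.23

The web has S = 8 species and L = 13 feeding links.
C = L / (S(S−1)) = 13 / 56 = 0.2321 ≈ 0.23.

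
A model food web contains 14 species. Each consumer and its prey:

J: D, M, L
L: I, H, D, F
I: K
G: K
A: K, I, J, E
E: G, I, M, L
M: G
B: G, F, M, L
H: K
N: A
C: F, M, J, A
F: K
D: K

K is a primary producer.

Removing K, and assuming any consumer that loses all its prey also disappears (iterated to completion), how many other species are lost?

Remove K.
Round 1: G (all prey gone), I (all prey gone), H (all prey gone), D (all prey gone), F (all prey gone) → extinct.
Round 2: M (all prey gone), L (all prey gone) → extinct.
Round 3: B (all prey gone), J (all prey gone), E (all prey gone) → extinct.
Round 4: A (all prey gone) → extinct.
Round 5: C (all prey gone), N (all prey gone) → extinct.
No further losses. Total secondary extinctions: 13.

13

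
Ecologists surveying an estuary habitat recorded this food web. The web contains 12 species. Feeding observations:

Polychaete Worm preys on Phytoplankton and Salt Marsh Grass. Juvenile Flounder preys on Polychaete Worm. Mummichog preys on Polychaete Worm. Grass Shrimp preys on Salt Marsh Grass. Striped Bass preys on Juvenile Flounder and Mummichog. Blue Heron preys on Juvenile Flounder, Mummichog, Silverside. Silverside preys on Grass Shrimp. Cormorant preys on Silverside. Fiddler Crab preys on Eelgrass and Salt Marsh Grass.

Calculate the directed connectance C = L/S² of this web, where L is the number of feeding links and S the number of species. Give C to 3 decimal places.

C = 0.097

The web has S = 12 species and L = 14 feeding links.
C = L / S² = 14 / 144 = 0.0972 ≈ 0.097.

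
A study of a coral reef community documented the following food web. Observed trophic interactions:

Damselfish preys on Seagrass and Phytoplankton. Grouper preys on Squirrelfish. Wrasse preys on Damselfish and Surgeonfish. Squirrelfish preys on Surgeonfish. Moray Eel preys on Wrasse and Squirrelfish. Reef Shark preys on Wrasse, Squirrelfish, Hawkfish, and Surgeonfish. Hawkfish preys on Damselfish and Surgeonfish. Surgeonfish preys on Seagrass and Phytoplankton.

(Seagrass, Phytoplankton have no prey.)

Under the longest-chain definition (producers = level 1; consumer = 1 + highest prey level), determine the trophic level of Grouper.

Seagrass is a producer → level 1.
Surgeonfish eats Seagrass (level 1); other prey at levels: Phytoplankton 1 → level 2.
Squirrelfish eats Surgeonfish → level 3.
Grouper eats Squirrelfish → level 4.

Trophic level 4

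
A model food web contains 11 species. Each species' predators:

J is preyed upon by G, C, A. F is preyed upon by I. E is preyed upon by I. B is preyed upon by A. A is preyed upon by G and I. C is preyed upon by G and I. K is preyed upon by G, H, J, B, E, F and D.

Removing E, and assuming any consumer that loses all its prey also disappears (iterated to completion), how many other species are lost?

0

Remove E.
Every predator of it retains at least one other prey: I still has F, A, C.
No consumer loses all prey, so no secondary extinctions occur.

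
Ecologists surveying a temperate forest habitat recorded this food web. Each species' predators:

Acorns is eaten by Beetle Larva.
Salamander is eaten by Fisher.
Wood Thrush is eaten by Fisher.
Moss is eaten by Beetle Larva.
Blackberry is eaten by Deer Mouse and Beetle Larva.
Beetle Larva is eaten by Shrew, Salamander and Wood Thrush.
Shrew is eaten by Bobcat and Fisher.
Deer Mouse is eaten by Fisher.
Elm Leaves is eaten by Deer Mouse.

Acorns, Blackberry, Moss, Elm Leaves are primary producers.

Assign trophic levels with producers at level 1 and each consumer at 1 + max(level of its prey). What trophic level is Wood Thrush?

Acorns is a producer → level 1.
Beetle Larva eats Acorns (level 1); other prey at levels: Blackberry 1, Moss 1 → level 2.
Wood Thrush eats Beetle Larva → level 3.

Trophic level 3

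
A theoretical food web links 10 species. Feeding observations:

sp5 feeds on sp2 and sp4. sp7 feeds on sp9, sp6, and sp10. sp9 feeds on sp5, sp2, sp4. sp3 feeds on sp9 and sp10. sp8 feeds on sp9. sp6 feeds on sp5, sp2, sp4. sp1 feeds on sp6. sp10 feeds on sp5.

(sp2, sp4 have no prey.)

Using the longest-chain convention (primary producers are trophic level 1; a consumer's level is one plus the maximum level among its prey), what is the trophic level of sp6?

Trophic level 3

sp2 is a producer → level 1.
sp5 eats sp2 (level 1); other prey at levels: sp4 1 → level 2.
sp6 eats sp5 (level 2); other prey at levels: sp2 1, sp4 1 → level 3.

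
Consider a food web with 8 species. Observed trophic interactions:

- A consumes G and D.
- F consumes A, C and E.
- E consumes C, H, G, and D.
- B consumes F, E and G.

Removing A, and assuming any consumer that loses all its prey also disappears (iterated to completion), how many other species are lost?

Remove A.
Every predator of it retains at least one other prey: F still has C, E.
No consumer loses all prey, so no secondary extinctions occur.

0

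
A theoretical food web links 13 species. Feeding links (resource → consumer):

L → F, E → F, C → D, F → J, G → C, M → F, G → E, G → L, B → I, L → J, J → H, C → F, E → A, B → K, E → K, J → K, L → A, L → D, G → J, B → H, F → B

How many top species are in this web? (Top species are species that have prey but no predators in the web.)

Top species (has prey, but nothing eats it): A, D, I, K, H.
Count: 5.

5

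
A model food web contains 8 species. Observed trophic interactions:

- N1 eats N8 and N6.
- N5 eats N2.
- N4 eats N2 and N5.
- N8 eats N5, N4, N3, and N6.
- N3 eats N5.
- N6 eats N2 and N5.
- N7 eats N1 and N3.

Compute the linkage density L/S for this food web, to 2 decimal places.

L/S = 1.75

There are L = 14 links among S = 8 species.
L/S = 14/8 = 1.7500 ≈ 1.75.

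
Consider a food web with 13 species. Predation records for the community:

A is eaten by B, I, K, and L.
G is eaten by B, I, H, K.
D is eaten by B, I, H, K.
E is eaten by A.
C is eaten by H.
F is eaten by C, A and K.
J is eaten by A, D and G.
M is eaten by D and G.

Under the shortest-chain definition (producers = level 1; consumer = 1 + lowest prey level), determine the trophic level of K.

Trophic level 2

F is a producer → level 1.
K eats F → level 2.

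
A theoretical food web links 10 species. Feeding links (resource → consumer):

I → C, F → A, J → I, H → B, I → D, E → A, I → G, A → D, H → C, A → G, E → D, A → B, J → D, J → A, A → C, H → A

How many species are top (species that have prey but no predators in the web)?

Top species (has prey, but nothing eats it): G, B, D, C.
Count: 4.

4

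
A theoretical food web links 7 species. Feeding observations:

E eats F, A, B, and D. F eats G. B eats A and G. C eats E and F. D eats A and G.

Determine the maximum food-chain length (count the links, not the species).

One longest chain: A → D → E → C.
It has 4 species and 3 links.

3 links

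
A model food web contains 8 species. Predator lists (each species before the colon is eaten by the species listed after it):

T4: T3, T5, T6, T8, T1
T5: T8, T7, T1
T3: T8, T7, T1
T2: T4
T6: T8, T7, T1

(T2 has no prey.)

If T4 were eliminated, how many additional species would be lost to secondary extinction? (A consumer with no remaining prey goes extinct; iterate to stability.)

6

Remove T4.
Round 1: T3 (all prey gone), T5 (all prey gone), T6 (all prey gone) → extinct.
Round 2: T8 (all prey gone), T7 (all prey gone), T1 (all prey gone) → extinct.
No further losses. Total secondary extinctions: 6.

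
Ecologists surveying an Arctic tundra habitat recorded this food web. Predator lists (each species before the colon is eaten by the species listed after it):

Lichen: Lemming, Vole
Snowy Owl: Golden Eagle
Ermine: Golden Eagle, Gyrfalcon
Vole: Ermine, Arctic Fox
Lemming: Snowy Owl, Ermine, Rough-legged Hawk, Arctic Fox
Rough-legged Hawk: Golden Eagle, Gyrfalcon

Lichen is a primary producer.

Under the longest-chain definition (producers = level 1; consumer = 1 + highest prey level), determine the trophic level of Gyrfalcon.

Trophic level 4

Lichen is a producer → level 1.
Lemming eats Lichen → level 2.
Ermine eats Lemming (level 2); other prey at levels: Vole 2 → level 3.
Gyrfalcon eats Ermine (level 3); other prey at levels: Rough-legged Hawk 3 → level 4.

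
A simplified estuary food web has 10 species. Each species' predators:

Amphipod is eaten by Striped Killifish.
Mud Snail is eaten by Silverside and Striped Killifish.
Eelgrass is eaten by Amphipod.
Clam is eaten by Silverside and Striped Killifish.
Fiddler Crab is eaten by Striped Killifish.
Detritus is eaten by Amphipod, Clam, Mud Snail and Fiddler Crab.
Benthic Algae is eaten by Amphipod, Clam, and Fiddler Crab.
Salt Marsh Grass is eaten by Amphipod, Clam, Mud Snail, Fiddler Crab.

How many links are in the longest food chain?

One longest chain: Salt Marsh Grass → Mud Snail → Silverside.
It has 3 species and 2 links.

2 links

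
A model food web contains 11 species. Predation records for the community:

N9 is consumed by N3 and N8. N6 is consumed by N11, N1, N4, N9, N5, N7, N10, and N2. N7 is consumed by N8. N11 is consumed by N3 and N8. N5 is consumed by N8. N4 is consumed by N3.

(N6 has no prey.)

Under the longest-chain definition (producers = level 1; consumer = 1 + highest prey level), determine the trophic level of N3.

Trophic level 3

N6 is a producer → level 1.
N4 eats N6 → level 2.
N3 eats N4 (level 2); other prey at levels: N9 2, N11 2 → level 3.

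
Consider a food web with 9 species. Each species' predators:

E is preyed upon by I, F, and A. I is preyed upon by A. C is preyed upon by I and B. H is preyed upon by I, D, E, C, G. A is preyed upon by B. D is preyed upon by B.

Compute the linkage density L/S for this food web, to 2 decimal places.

L/S = 1.44

There are L = 13 links among S = 9 species.
L/S = 13/9 = 1.4444 ≈ 1.44.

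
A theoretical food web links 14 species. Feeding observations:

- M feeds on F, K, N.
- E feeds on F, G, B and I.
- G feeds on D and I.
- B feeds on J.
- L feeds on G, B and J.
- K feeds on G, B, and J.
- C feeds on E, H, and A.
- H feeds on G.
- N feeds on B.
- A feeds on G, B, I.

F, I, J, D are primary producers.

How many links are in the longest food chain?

3 links

One longest chain: I → G → E → C.
It has 4 species and 3 links.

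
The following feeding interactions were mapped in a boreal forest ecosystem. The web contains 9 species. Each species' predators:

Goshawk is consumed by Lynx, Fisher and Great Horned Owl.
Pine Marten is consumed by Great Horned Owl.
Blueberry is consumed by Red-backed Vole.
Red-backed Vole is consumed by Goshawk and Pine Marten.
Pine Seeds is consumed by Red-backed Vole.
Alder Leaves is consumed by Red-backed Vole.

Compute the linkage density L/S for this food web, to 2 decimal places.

L/S = 1.00

There are L = 9 links among S = 9 species.
L/S = 9/9 = 1.0000 ≈ 1.00.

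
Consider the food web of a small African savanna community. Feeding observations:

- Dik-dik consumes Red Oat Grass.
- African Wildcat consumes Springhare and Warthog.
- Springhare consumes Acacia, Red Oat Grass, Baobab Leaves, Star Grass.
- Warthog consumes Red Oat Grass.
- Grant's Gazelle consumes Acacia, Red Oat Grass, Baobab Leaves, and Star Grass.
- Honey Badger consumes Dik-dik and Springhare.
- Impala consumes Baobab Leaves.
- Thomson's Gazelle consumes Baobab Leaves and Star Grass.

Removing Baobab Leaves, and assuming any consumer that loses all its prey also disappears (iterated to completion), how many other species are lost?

1

Remove Baobab Leaves.
Round 1: Impala (all prey gone) → extinct.
No further losses. Total secondary extinctions: 1.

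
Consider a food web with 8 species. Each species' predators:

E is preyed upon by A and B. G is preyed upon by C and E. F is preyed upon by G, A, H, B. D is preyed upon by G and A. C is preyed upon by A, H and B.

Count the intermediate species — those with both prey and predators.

Intermediate species (has both prey and predators): G, C, E.
Count: 3.

3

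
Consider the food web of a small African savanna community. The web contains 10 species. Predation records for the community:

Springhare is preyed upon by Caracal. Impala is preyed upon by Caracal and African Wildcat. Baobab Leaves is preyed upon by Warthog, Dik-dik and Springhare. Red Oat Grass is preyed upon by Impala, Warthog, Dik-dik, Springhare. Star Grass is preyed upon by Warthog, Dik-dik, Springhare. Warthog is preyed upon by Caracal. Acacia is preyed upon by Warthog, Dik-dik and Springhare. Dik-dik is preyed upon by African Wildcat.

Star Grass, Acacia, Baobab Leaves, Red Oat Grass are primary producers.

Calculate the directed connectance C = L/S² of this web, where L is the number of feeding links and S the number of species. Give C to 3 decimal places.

C = 0.180

The web has S = 10 species and L = 18 feeding links.
C = L / S² = 18 / 100 = 0.1800 ≈ 0.180.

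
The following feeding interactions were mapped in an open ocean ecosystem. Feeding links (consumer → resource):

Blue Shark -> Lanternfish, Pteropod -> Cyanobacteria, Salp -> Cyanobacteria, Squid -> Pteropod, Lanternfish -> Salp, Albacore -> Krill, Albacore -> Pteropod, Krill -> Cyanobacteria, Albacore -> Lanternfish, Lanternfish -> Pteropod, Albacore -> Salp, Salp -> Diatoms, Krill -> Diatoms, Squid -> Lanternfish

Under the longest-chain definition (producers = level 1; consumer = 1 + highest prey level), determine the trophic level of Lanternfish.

Trophic level 3

Cyanobacteria is a producer → level 1.
Pteropod eats Cyanobacteria → level 2.
Lanternfish eats Pteropod (level 2); other prey at levels: Salp 2 → level 3.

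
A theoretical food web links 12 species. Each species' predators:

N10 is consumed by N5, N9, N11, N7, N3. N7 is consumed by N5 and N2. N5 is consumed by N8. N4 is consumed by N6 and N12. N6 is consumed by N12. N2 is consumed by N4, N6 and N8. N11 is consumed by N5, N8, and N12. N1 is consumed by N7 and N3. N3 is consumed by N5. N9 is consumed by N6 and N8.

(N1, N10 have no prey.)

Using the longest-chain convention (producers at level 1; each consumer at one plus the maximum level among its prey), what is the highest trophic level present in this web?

Producers (level 1): N1, N10.
N1 → N7 → N2 → N4 → N6 → N12 gives N12 level 6.
No species has a prey at level 6, so no species reaches level 7.

6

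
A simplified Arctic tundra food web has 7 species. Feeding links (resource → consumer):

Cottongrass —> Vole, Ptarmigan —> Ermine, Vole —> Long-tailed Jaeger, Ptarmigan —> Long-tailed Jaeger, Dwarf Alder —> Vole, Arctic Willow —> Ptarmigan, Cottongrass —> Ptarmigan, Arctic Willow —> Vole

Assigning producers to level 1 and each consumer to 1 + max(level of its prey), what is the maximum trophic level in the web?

Producers (level 1): Dwarf Alder, Cottongrass, Arctic Willow.
Cottongrass → Ptarmigan → Ermine gives Ermine level 3.
No species has a prey at level 3, so no species reaches level 4.

3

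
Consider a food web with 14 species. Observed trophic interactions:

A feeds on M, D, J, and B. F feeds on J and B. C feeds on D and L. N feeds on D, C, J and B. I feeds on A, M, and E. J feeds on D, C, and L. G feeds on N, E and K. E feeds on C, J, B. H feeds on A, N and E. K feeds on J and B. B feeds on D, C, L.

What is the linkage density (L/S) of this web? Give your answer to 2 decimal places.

There are L = 32 links among S = 14 species.
L/S = 32/14 = 2.2857 ≈ 2.29.

L/S = 2.29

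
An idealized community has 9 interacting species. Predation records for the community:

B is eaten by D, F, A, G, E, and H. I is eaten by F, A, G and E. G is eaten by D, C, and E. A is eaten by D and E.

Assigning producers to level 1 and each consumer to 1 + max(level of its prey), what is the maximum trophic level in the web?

3

Producers (level 1): I, B.
I → G → D gives D level 3.
No species has a prey at level 3, so no species reaches level 4.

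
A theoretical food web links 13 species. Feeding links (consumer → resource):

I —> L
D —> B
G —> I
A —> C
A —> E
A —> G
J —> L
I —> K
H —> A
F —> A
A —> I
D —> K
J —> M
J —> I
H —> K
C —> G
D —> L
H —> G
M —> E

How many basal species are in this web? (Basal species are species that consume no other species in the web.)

Basal species (no prey listed): E, K, L, B.
Count: 4.

4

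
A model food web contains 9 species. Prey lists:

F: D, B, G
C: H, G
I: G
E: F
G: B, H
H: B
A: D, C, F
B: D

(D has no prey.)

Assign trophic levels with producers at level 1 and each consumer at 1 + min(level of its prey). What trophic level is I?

Trophic level 4

D is a producer → level 1.
B eats D → level 2.
G eats B → level 3.
I eats G → level 4.
No prey of I is below level 3, so 4 is the minimum.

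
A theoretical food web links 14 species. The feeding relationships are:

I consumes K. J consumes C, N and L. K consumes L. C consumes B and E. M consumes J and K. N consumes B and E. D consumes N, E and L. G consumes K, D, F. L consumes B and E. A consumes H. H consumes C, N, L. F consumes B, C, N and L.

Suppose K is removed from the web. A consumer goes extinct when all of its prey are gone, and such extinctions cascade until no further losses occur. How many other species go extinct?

1

Remove K.
Round 1: I (all prey gone) → extinct.
No further losses. Total secondary extinctions: 1.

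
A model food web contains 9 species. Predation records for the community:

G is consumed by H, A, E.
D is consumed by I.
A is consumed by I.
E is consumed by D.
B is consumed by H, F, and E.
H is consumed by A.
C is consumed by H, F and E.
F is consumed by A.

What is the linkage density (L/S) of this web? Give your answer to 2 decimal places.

L/S = 1.56

There are L = 14 links among S = 9 species.
L/S = 14/9 = 1.5556 ≈ 1.56.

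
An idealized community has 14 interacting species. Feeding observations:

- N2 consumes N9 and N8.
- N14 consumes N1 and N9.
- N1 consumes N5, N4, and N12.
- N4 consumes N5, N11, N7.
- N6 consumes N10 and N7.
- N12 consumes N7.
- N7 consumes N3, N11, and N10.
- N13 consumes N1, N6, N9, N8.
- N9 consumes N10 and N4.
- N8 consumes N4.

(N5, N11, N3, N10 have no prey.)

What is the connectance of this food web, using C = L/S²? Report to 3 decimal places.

C = 0.117

The web has S = 14 species and L = 23 feeding links.
C = L / S² = 23 / 196 = 0.1173 ≈ 0.117.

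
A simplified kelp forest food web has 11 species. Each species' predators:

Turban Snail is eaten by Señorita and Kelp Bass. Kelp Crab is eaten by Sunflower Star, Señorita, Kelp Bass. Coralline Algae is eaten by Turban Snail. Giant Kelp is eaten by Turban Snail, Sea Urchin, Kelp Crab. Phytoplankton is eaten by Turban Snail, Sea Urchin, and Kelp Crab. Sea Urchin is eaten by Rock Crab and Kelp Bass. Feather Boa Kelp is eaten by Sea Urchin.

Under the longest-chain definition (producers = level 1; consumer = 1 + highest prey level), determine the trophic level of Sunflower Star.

Phytoplankton is a producer → level 1.
Kelp Crab eats Phytoplankton (level 1); other prey at levels: Giant Kelp 1 → level 2.
Sunflower Star eats Kelp Crab → level 3.

Trophic level 3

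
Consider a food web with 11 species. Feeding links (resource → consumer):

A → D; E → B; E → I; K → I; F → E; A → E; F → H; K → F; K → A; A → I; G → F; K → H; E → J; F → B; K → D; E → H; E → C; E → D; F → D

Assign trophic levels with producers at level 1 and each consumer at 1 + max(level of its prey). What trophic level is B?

K is a producer → level 1.
A eats K → level 2.
E eats A (level 2); other prey at levels: F 2 → level 3.
B eats E (level 3); other prey at levels: F 2 → level 4.

Trophic level 4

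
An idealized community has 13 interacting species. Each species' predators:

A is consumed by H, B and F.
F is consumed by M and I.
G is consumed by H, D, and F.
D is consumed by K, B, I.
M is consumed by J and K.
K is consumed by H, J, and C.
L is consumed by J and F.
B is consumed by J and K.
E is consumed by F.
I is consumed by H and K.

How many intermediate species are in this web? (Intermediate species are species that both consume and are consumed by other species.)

6

Intermediate species (has both prey and predators): F, D, B, M, I, K.
Count: 6.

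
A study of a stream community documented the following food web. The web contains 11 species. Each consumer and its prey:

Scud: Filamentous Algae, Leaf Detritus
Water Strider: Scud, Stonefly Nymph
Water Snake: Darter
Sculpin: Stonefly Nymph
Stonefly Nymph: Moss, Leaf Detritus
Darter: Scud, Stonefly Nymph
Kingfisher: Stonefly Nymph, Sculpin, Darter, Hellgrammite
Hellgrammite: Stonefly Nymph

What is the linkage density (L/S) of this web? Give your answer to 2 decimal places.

L/S = 1.36

There are L = 15 links among S = 11 species.
L/S = 15/11 = 1.3636 ≈ 1.36.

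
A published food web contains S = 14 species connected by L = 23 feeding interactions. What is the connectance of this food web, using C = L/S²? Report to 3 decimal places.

C = 0.117

The web has S = 14 species and L = 23 feeding links.
C = L / S² = 23 / 196 = 0.1173 ≈ 0.117.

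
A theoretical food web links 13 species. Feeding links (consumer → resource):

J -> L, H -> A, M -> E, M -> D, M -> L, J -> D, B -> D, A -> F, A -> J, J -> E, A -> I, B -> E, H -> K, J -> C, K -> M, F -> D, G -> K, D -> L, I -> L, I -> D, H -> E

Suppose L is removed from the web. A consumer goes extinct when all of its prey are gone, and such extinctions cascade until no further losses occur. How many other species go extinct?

Remove L.
Round 1: D (all prey gone) → extinct.
Round 2: F (all prey gone), I (all prey gone) → extinct.
No further losses. Total secondary extinctions: 3.

3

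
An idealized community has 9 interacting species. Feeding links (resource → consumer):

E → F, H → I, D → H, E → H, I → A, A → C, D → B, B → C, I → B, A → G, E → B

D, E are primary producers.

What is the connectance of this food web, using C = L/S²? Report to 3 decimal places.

The web has S = 9 species and L = 11 feeding links.
C = L / S² = 11 / 81 = 0.1358 ≈ 0.136.

C = 0.136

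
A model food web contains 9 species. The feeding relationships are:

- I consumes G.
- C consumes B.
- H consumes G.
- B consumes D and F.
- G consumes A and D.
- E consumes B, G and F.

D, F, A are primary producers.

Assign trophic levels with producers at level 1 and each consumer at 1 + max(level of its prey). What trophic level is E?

Trophic level 3

D is a producer → level 1.
G eats D (level 1); other prey at levels: A 1 → level 2.
E eats G (level 2); other prey at levels: F 1, B 2 → level 3.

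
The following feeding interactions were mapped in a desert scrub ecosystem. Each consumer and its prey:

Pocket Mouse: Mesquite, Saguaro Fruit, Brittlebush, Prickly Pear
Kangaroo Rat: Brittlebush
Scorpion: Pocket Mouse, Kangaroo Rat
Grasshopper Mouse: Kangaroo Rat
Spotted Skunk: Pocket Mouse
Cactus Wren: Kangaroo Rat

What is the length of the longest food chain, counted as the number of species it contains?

One longest chain: Brittlebush → Kangaroo Rat → Grasshopper Mouse.
It has 3 species and 2 links.

3 species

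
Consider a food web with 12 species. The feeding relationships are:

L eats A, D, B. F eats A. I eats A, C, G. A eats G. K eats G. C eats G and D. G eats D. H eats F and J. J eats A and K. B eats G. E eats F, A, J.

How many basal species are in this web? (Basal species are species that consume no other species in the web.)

1

Basal species (no prey listed): D.
Count: 1.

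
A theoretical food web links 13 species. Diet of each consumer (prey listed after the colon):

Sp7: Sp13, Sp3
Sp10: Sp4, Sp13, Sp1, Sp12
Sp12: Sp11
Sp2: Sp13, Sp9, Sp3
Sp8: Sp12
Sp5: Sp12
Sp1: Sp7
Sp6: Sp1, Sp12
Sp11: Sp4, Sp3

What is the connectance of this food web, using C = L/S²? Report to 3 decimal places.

C = 0.101

The web has S = 13 species and L = 17 feeding links.
C = L / S² = 17 / 169 = 0.1006 ≈ 0.101.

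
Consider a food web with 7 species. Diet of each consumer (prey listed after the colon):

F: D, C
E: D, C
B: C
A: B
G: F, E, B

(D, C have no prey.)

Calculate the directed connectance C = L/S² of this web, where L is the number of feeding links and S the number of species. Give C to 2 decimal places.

The web has S = 7 species and L = 9 feeding links.
C = L / S² = 9 / 49 = 0.1837 ≈ 0.18.

C = 0.18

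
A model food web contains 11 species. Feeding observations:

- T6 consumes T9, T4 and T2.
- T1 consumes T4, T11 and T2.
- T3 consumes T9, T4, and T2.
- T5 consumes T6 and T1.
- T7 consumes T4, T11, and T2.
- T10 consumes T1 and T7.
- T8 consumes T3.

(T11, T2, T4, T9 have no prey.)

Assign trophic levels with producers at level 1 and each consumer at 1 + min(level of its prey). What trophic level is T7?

Trophic level 2

T11 is a producer → level 1.
T7 eats T11 → level 2.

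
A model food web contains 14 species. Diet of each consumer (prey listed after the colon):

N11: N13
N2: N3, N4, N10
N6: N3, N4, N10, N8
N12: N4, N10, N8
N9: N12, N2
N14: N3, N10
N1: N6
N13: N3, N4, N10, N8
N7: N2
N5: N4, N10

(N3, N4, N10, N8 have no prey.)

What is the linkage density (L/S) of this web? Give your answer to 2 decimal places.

L/S = 1.64

There are L = 23 links among S = 14 species.
L/S = 23/14 = 1.6429 ≈ 1.64.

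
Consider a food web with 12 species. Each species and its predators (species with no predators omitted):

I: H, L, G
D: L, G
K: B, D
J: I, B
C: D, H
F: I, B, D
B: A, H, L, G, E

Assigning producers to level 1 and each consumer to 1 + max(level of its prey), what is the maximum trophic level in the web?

Producers (level 1): J, F, C, K.
J → I → G gives G level 3.
No species has a prey at level 3, so no species reaches level 4.

3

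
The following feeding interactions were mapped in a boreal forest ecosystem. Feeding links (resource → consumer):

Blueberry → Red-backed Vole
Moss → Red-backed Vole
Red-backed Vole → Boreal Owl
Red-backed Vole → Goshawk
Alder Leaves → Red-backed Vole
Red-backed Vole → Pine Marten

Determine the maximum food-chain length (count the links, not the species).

2 links

One longest chain: Blueberry → Red-backed Vole → Goshawk.
It has 3 species and 2 links.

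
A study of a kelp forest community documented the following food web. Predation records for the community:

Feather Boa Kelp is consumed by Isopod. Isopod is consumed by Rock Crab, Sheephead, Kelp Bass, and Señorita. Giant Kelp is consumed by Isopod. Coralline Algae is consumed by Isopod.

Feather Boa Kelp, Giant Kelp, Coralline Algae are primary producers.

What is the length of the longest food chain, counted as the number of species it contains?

One longest chain: Feather Boa Kelp → Isopod → Kelp Bass.
It has 3 species and 2 links.

3 species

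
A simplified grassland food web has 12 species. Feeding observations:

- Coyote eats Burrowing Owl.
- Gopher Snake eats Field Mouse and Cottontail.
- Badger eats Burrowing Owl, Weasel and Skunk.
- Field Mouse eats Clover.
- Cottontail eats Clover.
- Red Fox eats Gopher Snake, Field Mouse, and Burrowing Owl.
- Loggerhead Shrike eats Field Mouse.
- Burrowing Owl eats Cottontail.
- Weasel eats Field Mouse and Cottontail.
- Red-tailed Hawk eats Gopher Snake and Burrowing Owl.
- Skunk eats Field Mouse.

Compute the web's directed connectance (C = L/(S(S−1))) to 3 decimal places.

The web has S = 12 species and L = 18 feeding links.
C = L / (S(S−1)) = 18 / 132 = 0.1364 ≈ 0.136.

C = 0.136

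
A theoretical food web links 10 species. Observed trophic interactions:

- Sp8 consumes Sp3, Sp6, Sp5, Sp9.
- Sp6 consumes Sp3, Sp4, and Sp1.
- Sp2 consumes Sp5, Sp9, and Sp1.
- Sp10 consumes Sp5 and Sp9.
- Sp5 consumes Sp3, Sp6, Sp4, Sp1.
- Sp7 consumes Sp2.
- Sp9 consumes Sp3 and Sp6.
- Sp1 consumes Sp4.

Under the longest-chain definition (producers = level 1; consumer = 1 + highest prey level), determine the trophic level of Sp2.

Trophic level 5

Sp4 is a producer → level 1.
Sp1 eats Sp4 → level 2.
Sp6 eats Sp1 (level 2); other prey at levels: Sp3 1, Sp4 1 → level 3.
Sp5 eats Sp6 (level 3); other prey at levels: Sp3 1, Sp4 1, Sp1 2 → level 4.
Sp2 eats Sp5 (level 4); other prey at levels: Sp1 2, Sp9 4 → level 5.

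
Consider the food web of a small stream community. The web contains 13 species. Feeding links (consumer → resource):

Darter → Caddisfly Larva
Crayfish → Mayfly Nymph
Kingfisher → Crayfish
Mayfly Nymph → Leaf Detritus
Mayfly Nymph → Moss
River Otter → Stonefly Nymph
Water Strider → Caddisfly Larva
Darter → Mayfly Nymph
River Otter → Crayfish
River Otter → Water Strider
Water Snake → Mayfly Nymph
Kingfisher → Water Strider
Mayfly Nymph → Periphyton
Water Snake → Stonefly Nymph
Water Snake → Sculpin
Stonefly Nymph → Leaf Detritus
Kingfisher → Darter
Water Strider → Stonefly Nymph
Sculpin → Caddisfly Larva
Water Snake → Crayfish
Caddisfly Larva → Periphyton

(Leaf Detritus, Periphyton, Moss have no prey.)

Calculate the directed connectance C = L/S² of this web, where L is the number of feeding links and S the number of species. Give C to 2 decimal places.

The web has S = 13 species and L = 21 feeding links.
C = L / S² = 21 / 169 = 0.1243 ≈ 0.12.

C = 0.12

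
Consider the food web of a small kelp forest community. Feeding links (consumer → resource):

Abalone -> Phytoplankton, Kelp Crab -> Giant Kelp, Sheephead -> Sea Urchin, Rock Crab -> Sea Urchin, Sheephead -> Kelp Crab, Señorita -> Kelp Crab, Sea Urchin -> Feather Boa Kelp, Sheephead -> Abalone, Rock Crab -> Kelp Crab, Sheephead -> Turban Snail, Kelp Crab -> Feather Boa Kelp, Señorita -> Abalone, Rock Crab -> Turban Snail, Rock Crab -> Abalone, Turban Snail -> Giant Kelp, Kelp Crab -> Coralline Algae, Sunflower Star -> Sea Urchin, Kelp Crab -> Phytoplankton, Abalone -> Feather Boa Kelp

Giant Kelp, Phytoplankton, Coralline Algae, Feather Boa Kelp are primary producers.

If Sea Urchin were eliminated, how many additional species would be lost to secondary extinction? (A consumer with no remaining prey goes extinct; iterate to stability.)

1

Remove Sea Urchin.
Round 1: Sunflower Star (all prey gone) → extinct.
No further losses. Total secondary extinctions: 1.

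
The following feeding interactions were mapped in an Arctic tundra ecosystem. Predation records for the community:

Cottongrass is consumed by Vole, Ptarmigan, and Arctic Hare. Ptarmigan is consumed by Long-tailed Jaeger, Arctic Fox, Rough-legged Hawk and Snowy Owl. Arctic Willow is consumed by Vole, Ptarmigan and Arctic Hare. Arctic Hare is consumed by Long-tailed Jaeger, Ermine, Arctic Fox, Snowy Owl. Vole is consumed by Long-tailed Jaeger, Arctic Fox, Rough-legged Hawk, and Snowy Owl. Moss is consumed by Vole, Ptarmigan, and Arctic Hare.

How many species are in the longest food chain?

One longest chain: Cottongrass → Vole → Long-tailed Jaeger.
It has 3 species and 2 links.

3 species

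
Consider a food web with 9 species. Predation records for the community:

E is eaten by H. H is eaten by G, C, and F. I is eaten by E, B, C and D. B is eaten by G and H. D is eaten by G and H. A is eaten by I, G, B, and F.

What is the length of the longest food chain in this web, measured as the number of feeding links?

4 links

One longest chain: A → I → B → H → C.
It has 5 species and 4 links.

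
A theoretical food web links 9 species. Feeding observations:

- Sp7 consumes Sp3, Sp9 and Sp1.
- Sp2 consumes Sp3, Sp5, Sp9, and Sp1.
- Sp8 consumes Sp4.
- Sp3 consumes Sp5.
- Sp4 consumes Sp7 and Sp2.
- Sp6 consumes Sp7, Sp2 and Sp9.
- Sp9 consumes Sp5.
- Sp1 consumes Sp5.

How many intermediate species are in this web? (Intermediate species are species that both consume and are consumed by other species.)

Intermediate species (has both prey and predators): Sp1, Sp9, Sp3, Sp7, Sp2, Sp4.
Count: 6.

6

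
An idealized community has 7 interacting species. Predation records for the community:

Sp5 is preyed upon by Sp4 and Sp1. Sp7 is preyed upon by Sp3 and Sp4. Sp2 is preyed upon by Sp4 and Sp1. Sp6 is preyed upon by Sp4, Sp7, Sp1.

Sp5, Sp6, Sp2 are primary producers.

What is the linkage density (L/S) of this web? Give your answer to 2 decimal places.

L/S = 1.29

There are L = 9 links among S = 7 species.
L/S = 9/7 = 1.2857 ≈ 1.29.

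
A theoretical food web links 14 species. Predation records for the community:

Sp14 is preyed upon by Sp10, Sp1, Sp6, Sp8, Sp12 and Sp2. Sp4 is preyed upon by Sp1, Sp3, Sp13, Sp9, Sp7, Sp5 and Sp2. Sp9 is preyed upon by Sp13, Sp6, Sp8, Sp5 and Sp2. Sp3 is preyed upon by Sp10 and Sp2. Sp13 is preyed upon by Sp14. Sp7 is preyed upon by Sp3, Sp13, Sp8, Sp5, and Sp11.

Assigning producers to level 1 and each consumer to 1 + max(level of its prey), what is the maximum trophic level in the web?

5

Producers (level 1): Sp4.
Sp4 → Sp9 → Sp13 → Sp14 → Sp10 gives Sp10 level 5.
No species has a prey at level 5, so no species reaches level 6.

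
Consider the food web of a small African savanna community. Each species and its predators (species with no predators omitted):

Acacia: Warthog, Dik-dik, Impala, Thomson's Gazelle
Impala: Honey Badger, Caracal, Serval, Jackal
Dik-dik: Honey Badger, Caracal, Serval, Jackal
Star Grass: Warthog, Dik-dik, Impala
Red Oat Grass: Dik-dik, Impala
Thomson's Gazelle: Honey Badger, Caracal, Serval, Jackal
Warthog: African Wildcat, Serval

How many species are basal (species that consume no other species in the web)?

3

Basal species (no prey listed): Red Oat Grass, Acacia, Star Grass.
Count: 3.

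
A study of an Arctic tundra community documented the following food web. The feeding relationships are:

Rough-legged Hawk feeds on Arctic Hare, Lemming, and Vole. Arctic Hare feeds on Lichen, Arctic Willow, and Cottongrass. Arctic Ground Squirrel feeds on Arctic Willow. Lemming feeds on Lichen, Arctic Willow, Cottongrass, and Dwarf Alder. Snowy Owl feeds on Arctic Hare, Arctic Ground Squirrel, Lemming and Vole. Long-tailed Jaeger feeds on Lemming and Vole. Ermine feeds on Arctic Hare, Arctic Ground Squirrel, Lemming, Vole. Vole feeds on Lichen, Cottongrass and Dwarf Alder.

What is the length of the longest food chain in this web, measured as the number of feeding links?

2 links

One longest chain: Cottongrass → Vole → Long-tailed Jaeger.
It has 3 species and 2 links.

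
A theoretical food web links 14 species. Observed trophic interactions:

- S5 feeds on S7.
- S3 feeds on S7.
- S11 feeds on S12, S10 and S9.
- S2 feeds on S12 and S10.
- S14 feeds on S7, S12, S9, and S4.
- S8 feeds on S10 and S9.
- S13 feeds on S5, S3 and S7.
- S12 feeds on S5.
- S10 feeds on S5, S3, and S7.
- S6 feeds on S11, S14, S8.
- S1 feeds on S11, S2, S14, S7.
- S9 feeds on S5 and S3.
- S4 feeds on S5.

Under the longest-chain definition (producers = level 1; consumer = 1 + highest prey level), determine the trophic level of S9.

S7 is a producer → level 1.
S5 eats S7 → level 2.
S9 eats S5 (level 2); other prey at levels: S3 2 → level 3.

Trophic level 3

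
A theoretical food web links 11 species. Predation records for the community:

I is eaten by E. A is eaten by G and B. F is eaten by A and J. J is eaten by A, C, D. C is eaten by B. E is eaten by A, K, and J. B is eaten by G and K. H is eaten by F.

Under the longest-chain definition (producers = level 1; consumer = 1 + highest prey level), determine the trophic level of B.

H is a producer → level 1.
F eats H → level 2.
J eats F (level 2); other prey at levels: E 2 → level 3.
A eats J (level 3); other prey at levels: F 2, E 2 → level 4.
B eats A (level 4); other prey at levels: C 4 → level 5.

Trophic level 5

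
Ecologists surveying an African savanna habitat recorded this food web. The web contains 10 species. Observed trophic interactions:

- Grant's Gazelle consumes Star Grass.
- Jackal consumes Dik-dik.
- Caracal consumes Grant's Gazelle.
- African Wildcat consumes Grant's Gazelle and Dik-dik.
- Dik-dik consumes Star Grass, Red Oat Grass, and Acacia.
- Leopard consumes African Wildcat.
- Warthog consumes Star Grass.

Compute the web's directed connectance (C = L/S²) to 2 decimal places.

C = 0.10

The web has S = 10 species and L = 10 feeding links.
C = L / S² = 10 / 100 = 0.1000 ≈ 0.10.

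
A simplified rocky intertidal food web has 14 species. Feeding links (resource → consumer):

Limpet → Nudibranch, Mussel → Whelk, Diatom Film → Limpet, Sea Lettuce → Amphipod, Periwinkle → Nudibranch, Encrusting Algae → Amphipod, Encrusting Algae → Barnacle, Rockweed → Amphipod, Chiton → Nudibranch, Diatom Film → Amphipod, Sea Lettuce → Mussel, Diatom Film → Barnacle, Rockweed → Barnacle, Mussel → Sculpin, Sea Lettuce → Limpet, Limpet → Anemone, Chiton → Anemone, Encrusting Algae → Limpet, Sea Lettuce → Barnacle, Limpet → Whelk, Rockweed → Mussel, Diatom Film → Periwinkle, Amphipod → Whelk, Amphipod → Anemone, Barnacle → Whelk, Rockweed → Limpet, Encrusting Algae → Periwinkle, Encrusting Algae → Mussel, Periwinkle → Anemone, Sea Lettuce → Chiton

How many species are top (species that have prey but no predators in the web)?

Top species (has prey, but nothing eats it): Anemone, Sculpin, Nudibranch, Whelk.
Count: 4.

4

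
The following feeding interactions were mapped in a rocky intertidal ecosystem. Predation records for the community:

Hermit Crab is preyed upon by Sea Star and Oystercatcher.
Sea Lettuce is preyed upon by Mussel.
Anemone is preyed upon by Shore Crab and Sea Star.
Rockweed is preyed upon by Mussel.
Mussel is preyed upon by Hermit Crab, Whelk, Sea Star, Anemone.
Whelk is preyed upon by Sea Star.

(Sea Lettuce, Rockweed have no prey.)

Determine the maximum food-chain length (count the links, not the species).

One longest chain: Sea Lettuce → Mussel → Hermit Crab → Sea Star.
It has 4 species and 3 links.

3 links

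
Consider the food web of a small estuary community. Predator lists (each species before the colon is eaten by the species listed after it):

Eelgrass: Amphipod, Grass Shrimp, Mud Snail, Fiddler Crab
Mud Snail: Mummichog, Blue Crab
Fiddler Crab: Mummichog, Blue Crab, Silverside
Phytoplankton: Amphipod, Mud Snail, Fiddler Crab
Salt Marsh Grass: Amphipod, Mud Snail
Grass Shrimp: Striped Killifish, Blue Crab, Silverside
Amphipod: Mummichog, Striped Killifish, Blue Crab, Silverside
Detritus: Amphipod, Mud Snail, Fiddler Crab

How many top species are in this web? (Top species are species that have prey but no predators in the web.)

Top species (has prey, but nothing eats it): Mummichog, Striped Killifish, Blue Crab, Silverside.
Count: 4.

4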